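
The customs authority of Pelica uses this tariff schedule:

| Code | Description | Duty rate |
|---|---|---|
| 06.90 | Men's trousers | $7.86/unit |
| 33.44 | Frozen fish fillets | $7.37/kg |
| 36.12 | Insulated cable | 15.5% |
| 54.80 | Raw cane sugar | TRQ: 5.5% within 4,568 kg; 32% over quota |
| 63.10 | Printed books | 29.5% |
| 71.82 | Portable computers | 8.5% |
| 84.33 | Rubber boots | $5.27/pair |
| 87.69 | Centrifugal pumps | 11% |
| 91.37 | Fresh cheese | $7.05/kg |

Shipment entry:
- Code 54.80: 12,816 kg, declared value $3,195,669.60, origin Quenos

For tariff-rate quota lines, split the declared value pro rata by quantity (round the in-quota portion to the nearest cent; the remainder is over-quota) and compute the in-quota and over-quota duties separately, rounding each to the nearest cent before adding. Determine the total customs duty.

$720,771.11

Line 1 (54.80, Quenos, 12,816 kg, $3,195,669.60):
Code 54.80 is under a tariff-rate quota (threshold 4,568 kg). In-quota: 4,568 kg at 5.5%; over-quota: 8,248 kg at 32%.
Pro-rata value split: in-quota = $3,195,669.60 × 4,568/12,816 = $1,139,030.80; over-quota = $3,195,669.60 − $1,139,030.80 = $2,056,638.80.
In-quota duty = $1,139,030.80 × 5.5% = $62,646.69. Over-quota duty = $2,056,638.80 × 32% = $658,124.42.
Line duty = $62,646.69 + $658,124.42 = $720,771.11.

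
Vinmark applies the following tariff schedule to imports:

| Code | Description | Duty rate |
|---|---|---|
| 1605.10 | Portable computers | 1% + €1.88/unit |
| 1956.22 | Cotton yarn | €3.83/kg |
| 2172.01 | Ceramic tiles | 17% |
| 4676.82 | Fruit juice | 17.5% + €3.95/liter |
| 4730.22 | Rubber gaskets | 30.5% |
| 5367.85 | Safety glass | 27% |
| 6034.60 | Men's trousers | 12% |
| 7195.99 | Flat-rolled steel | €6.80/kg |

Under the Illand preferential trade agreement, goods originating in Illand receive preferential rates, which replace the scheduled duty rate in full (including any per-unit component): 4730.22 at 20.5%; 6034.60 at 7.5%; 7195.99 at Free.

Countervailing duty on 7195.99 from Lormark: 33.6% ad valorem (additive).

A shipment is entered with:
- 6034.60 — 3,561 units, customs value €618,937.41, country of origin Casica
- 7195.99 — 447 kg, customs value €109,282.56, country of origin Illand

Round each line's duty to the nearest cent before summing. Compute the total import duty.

€74,272.49

Line 1 (6034.60, Casica, 3,561 units, €618,937.41):
Base rate for 6034.60 is 12%.
6034.60 has an FTA preferential rate, but origin Casica is not Illand; base rate stands.
Duty = €618,937.41 × 12% = €74,272.49.
Line 2 (7195.99, Illand, 447 kg, €109,282.56):
Base rate for 7195.99 is €6.80/kg.
Origin Illand qualifies under the Vinmark–Illand agreement and 7195.99 is covered: preferential rate Free applies instead.
The additional-duty order on 7195.99 targets Lormark, not Illand; it does not apply.
Duty = €109,282.56 × 0% = €0.00.
Total = €74,272.49 + €0.00 = €74,272.49.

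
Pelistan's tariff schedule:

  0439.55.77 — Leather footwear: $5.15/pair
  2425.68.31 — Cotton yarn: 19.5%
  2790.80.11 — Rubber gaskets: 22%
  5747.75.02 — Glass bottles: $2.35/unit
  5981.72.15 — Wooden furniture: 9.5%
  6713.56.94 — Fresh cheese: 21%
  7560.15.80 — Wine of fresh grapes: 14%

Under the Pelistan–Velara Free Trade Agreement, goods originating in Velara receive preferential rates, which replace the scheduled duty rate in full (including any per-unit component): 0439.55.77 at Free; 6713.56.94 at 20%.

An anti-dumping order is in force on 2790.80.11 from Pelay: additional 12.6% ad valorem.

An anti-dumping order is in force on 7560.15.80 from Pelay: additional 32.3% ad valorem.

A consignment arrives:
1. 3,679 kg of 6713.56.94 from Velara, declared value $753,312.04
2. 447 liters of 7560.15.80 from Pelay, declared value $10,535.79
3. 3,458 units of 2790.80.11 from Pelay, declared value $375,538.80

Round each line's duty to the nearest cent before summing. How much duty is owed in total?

Line 1 (6713.56.94, Velara, 3,679 kg, $753,312.04):
Base rate for 6713.56.94 is 21%.
Origin Velara qualifies under the Pelistan–Velara agreement and 6713.56.94 is covered: preferential rate 20% applies instead.
Duty = $753,312.04 × 20% = $150,662.41.
Line 2 (7560.15.80, Pelay, 447 liters, $10,535.79):
Base rate for 7560.15.80 is 14%.
Additional duty on 7560.15.80 from Pelay: +32.3%. Applied ad valorem rate: 14% + 32.3% = 46.3%.
Duty = $10,535.79 × 46.3% = $4,878.07.
Line 3 (2790.80.11, Pelay, 3,458 units, $375,538.80):
Base rate for 2790.80.11 is 22%.
Additional duty on 2790.80.11 from Pelay: +12.6%. Applied ad valorem rate: 22% + 12.6% = 34.6%.
Duty = $375,538.80 × 34.6% = $129,936.42.
Total = $150,662.41 + $4,878.07 + $129,936.42 = $285,476.90.

$285,476.90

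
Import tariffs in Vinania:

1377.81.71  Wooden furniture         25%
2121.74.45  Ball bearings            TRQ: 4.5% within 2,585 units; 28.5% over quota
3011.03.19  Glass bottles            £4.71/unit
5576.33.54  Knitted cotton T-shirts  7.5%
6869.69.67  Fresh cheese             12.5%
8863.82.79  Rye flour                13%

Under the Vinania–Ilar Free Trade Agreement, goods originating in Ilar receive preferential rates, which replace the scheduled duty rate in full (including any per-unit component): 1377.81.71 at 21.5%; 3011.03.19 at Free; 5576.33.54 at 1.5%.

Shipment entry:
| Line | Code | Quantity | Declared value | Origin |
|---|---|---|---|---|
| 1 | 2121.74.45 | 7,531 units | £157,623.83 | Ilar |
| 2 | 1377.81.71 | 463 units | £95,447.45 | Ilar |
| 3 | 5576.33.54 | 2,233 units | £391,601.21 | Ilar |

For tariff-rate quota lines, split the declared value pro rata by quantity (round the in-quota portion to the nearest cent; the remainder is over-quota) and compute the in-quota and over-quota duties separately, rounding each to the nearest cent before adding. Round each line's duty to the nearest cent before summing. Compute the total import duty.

£58,333.04

Line 1 (2121.74.45, Ilar, 7,531 units, £157,623.83):
Code 2121.74.45 is under a tariff-rate quota (threshold 2,585 units). In-quota: 2,585 units at 4.5%; over-quota: 4,946 units at 28.5%.
Pro-rata value split: in-quota = £157,623.83 × 2,585/7,531 = £54,104.05; over-quota = £157,623.83 − £54,104.05 = £103,519.78.
In-quota duty = £54,104.05 × 4.5% = £2,434.68. Over-quota duty = £103,519.78 × 28.5% = £29,503.14.
Line duty = £2,434.68 + £29,503.14 = £31,937.82.
Line 2 (1377.81.71, Ilar, 463 units, £95,447.45):
Base rate for 1377.81.71 is 25%.
Origin Ilar qualifies under the Vinania–Ilar agreement and 1377.81.71 is covered: preferential rate 21.5% applies instead.
Duty = £95,447.45 × 21.5% = £20,521.20.
Line 3 (5576.33.54, Ilar, 2,233 units, £391,601.21):
Base rate for 5576.33.54 is 7.5%.
Origin Ilar qualifies under the Vinania–Ilar agreement and 5576.33.54 is covered: preferential rate 1.5% applies instead.
Duty = £391,601.21 × 1.5% = £5,874.02.
Total = £31,937.82 + £20,521.20 + £5,874.02 = £58,333.04.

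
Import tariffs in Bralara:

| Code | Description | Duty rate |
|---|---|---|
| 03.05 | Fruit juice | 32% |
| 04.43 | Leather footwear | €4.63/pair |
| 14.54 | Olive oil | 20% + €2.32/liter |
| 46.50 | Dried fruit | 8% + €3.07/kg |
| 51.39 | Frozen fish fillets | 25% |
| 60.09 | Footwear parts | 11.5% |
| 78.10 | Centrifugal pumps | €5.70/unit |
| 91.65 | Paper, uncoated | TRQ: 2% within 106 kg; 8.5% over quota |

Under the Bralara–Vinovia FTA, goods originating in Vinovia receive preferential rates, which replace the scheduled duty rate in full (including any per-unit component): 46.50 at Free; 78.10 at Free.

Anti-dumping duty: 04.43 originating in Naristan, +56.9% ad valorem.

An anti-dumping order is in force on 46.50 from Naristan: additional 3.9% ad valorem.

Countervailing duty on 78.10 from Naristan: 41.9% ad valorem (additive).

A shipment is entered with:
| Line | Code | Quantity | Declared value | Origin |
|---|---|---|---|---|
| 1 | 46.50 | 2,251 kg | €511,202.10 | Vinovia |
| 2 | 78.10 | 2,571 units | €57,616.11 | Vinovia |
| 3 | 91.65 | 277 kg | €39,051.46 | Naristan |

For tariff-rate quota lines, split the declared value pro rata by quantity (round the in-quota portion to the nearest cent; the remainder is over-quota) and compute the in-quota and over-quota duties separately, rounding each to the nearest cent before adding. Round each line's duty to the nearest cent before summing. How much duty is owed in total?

€2,348.02

Line 1 (46.50, Vinovia, 2,251 kg, €511,202.10):
Base rate for 46.50 is 8% + €3.07/kg.
Origin Vinovia qualifies under the Bralara–Vinovia agreement and 46.50 is covered: preferential rate Free applies instead.
The additional-duty order on 46.50 targets Naristan, not Vinovia; it does not apply.
Duty = €511,202.10 × 0% = €0.00.
Line 2 (78.10, Vinovia, 2,571 units, €57,616.11):
Base rate for 78.10 is €5.70/unit.
Origin Vinovia qualifies under the Bralara–Vinovia agreement and 78.10 is covered: preferential rate Free applies instead.
The additional-duty order on 78.10 targets Naristan, not Vinovia; it does not apply.
Duty = €57,616.11 × 0% = €0.00.
Line 3 (91.65, Naristan, 277 kg, €39,051.46):
Code 91.65 is under a tariff-rate quota (threshold 106 kg). In-quota: 106 kg at 2%; over-quota: 171 kg at 8.5%.
Pro-rata value split: in-quota = €39,051.46 × 106/277 = €14,943.88; over-quota = €39,051.46 − €14,943.88 = €24,107.58.
In-quota duty = €14,943.88 × 2% = €298.88. Over-quota duty = €24,107.58 × 8.5% = €2,049.14.
Line duty = €298.88 + €2,049.14 = €2,348.02.
Total = €0.00 + €0.00 + €2,348.02 = €2,348.02.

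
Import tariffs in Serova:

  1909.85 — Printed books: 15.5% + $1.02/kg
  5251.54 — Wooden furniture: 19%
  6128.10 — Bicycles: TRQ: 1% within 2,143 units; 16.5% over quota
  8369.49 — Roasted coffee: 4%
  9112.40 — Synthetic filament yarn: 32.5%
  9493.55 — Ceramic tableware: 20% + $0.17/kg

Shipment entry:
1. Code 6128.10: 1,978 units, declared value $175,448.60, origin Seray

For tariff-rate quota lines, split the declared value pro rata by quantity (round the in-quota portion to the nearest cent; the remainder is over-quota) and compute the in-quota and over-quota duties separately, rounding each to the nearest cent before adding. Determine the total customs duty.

Line 1 (6128.10, Seray, 1,978 units, $175,448.60):
Code 6128.10 is under a tariff-rate quota (threshold 2,143 units). Quantity 1,978 units is within the quota, so the in-quota rate 1% applies to the full value.
Duty = $175,448.60 × 1% = $1,754.49.

$1,754.49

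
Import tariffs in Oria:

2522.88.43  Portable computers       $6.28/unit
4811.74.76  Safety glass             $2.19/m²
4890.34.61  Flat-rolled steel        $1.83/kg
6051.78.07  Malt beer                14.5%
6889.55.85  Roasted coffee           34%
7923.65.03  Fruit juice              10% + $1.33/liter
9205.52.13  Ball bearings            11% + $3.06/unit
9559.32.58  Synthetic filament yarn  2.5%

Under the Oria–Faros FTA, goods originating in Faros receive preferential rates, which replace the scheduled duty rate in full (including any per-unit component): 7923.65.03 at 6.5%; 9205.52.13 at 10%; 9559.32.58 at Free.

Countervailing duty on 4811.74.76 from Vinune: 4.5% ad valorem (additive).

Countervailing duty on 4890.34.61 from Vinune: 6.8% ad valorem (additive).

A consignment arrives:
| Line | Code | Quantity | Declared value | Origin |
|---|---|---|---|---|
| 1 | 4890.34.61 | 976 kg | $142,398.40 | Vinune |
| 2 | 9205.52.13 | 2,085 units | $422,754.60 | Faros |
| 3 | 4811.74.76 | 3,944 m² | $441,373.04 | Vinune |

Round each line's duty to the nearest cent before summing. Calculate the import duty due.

Line 1 (4890.34.61, Vinune, 976 kg, $142,398.40):
Base rate for 4890.34.61 is $1.83/kg.
Additional duty on 4890.34.61 from Vinune: +6.8% ad valorem. Applied ad valorem rate = 6.8%.
Duty = $142,398.40 × 6.8% + 976 × $1.83 = $11,469.17.
Line 2 (9205.52.13, Faros, 2,085 units, $422,754.60):
Base rate for 9205.52.13 is 11% + $3.06/unit.
Origin Faros qualifies under the Oria–Faros agreement and 9205.52.13 is covered: preferential rate 10% applies instead.
Duty = $422,754.60 × 10% = $42,275.46.
Line 3 (4811.74.76, Vinune, 3,944 m², $441,373.04):
Base rate for 4811.74.76 is $2.19/m².
Additional duty on 4811.74.76 from Vinune: +4.5% ad valorem. Applied ad valorem rate = 4.5%.
Duty = $441,373.04 × 4.5% + 3,944 × $2.19 = $28,499.15.
Total = $11,469.17 + $42,275.46 + $28,499.15 = $82,243.78.

$82,243.78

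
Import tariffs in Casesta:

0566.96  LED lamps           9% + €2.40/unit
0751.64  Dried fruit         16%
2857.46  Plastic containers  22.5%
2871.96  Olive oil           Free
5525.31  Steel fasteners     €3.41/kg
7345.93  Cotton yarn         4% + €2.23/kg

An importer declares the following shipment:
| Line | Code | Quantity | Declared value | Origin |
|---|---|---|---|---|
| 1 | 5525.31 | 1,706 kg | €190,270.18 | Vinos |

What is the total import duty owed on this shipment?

€5,817.46

Line 1 (5525.31, Vinos, 1,706 kg, €190,270.18):
Base rate for 5525.31 is €3.41/kg.
Duty = 1,706 × €3.41 = €5,817.46.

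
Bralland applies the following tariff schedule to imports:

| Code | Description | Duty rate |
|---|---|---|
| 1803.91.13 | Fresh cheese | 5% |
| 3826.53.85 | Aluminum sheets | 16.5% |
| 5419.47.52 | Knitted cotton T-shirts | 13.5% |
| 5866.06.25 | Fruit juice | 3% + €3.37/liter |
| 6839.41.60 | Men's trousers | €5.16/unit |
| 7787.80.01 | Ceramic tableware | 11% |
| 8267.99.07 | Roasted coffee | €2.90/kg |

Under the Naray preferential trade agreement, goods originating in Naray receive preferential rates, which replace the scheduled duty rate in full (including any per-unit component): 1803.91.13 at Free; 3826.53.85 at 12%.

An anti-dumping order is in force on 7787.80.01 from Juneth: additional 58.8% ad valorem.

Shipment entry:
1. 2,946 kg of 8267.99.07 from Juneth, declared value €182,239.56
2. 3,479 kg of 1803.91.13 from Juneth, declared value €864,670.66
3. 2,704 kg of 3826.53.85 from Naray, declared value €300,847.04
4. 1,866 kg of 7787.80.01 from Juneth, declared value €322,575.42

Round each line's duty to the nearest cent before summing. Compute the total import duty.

€313,036.21

Line 1 (8267.99.07, Juneth, 2,946 kg, €182,239.56):
Base rate for 8267.99.07 is €2.90/kg.
Duty = 2,946 × €2.90 = €8,543.40.
Line 2 (1803.91.13, Juneth, 3,479 kg, €864,670.66):
Base rate for 1803.91.13 is 5%.
1803.91.13 has an FTA preferential rate, but origin Juneth is not Naray; base rate stands.
Duty = €864,670.66 × 5% = €43,233.53.
Line 3 (3826.53.85, Naray, 2,704 kg, €300,847.04):
Base rate for 3826.53.85 is 16.5%.
Origin Naray qualifies under the Bralland–Naray agreement and 3826.53.85 is covered: preferential rate 12% applies instead.
Duty = €300,847.04 × 12% = €36,101.64.
Line 4 (7787.80.01, Juneth, 1,866 kg, €322,575.42):
Base rate for 7787.80.01 is 11%.
Additional duty on 7787.80.01 from Juneth: +58.8%. Applied ad valorem rate: 11% + 58.8% = 69.8%.
Duty = €322,575.42 × 69.8% = €225,157.64.
Total = €8,543.40 + €43,233.53 + €36,101.64 + €225,157.64 = €313,036.21.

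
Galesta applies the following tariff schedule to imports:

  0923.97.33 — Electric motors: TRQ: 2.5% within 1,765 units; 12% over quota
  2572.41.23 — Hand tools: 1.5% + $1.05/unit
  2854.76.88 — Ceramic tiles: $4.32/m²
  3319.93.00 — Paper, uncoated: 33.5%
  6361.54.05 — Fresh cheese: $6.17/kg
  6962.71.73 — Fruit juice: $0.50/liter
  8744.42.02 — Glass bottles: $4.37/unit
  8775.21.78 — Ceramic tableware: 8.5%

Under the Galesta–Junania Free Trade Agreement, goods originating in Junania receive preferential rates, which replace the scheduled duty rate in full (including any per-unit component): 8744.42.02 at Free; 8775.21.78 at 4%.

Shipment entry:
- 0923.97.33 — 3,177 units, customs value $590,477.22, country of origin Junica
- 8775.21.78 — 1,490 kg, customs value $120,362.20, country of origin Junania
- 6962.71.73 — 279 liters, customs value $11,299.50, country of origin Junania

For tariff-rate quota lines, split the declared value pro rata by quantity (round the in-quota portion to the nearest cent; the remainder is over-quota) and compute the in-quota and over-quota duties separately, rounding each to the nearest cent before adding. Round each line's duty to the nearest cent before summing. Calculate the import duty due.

Line 1 (0923.97.33, Junica, 3,177 units, $590,477.22):
Code 0923.97.33 is under a tariff-rate quota (threshold 1,765 units). In-quota: 1,765 units at 2.5%; over-quota: 1,412 units at 12%.
Pro-rata value split: in-quota = $590,477.22 × 1,765/3,177 = $328,042.90; over-quota = $590,477.22 − $328,042.90 = $262,434.32.
In-quota duty = $328,042.90 × 2.5% = $8,201.07. Over-quota duty = $262,434.32 × 12% = $31,492.12.
Line duty = $8,201.07 + $31,492.12 = $39,693.19.
Line 2 (8775.21.78, Junania, 1,490 kg, $120,362.20):
Base rate for 8775.21.78 is 8.5%.
Origin Junania qualifies under the Galesta–Junania agreement and 8775.21.78 is covered: preferential rate 4% applies instead.
Duty = $120,362.20 × 4% = $4,814.49.
Line 3 (6962.71.73, Junania, 279 liters, $11,299.50):
Base rate for 6962.71.73 is $0.50/liter.
Origin Junania is the FTA partner but 6962.71.73 is not on the preference list; base rate stands.
Duty = 279 × $0.50 = $139.50.
Total = $39,693.19 + $4,814.49 + $139.50 = $44,647.18.

$44,647.18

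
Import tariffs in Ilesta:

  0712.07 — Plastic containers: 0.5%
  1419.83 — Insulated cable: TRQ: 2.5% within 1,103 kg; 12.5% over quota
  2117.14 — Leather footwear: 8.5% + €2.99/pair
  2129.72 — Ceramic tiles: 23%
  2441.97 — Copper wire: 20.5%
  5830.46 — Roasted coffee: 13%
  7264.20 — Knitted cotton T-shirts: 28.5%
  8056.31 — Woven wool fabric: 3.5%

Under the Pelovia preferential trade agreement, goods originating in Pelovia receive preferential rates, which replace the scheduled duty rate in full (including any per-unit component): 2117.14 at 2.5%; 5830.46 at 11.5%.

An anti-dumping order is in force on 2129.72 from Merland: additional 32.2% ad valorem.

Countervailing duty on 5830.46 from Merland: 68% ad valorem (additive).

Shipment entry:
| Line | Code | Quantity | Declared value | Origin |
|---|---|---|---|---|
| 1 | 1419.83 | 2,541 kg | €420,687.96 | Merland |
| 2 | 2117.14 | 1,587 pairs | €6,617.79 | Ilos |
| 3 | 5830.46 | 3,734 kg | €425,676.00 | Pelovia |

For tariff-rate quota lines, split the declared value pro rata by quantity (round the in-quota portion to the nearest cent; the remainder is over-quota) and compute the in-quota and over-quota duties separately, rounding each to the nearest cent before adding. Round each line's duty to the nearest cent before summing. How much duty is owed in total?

Line 1 (1419.83, Merland, 2,541 kg, €420,687.96):
Code 1419.83 is under a tariff-rate quota (threshold 1,103 kg). In-quota: 1,103 kg at 2.5%; over-quota: 1,438 kg at 12.5%.
Pro-rata value split: in-quota = €420,687.96 × 1,103/2,541 = €182,612.68; over-quota = €420,687.96 − €182,612.68 = €238,075.28.
In-quota duty = €182,612.68 × 2.5% = €4,565.32. Over-quota duty = €238,075.28 × 12.5% = €29,759.41.
Line duty = €4,565.32 + €29,759.41 = €34,324.73.
Line 2 (2117.14, Ilos, 1,587 pairs, €6,617.79):
Base rate for 2117.14 is 8.5% + €2.99/pair.
2117.14 has an FTA preferential rate, but origin Ilos is not Pelovia; base rate stands.
Duty = €6,617.79 × 8.5% + 1,587 × €2.99 = €5,307.64.
Line 3 (5830.46, Pelovia, 3,734 kg, €425,676.00):
Base rate for 5830.46 is 13%.
Origin Pelovia qualifies under the Ilesta–Pelovia agreement and 5830.46 is covered: preferential rate 11.5% applies instead.
The additional-duty order on 5830.46 targets Merland, not Pelovia; it does not apply.
Duty = €425,676.00 × 11.5% = €48,952.74.
Total = €34,324.73 + €5,307.64 + €48,952.74 = €88,585.11.

€88,585.11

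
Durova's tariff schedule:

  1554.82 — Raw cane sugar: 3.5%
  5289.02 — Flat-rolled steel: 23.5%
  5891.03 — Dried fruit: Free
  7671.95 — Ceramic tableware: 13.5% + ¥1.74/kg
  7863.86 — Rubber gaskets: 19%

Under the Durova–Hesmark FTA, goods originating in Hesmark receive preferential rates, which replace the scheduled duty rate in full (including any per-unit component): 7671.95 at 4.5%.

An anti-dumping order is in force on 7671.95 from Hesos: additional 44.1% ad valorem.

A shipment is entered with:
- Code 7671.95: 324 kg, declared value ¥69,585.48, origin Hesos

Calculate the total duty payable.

¥40,645.00

Line 1 (7671.95, Hesos, 324 kg, ¥69,585.48):
Base rate for 7671.95 is 13.5% + ¥1.74/kg.
7671.95 has an FTA preferential rate, but origin Hesos is not Hesmark; base rate stands.
Additional duty on 7671.95 from Hesos: +44.1%. Applied ad valorem rate: 13.5% + 44.1% = 57.6%.
Duty = ¥69,585.48 × 57.6% + 324 × ¥1.74 = ¥40,645.00.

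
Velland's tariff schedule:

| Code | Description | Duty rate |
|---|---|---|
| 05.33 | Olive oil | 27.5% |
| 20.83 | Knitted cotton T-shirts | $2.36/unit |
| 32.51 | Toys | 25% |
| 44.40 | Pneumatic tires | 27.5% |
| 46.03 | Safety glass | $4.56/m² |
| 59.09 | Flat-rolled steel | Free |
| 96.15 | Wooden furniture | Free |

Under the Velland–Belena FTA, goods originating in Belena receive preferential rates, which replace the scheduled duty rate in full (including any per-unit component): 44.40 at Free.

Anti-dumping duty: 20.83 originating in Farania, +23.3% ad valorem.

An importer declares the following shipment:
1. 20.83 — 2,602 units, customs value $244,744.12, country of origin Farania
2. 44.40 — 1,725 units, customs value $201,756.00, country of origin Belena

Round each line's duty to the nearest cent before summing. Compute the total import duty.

$63,166.10

Line 1 (20.83, Farania, 2,602 units, $244,744.12):
Base rate for 20.83 is $2.36/unit.
Additional duty on 20.83 from Farania: +23.3% ad valorem. Applied ad valorem rate = 23.3%.
Duty = $244,744.12 × 23.3% + 2,602 × $2.36 = $63,166.10.
Line 2 (44.40, Belena, 1,725 units, $201,756.00):
Base rate for 44.40 is 27.5%.
Origin Belena qualifies under the Velland–Belena agreement and 44.40 is covered: preferential rate Free applies instead.
Duty = $201,756.00 × 0% = $0.00.
Total = $63,166.10 + $0.00 = $63,166.10.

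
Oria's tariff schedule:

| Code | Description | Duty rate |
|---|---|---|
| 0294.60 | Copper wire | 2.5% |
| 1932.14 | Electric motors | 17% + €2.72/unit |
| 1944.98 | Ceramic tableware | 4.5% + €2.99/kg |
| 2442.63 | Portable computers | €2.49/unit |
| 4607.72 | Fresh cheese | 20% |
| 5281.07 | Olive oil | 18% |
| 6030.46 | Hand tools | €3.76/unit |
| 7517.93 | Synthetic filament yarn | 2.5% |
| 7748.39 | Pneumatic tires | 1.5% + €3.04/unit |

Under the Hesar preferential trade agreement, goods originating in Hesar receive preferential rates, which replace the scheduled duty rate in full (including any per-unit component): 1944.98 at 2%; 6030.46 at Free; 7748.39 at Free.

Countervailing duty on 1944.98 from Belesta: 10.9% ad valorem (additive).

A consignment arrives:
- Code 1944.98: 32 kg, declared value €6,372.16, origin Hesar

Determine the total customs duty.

Line 1 (1944.98, Hesar, 32 kg, €6,372.16):
Base rate for 1944.98 is 4.5% + €2.99/kg.
Origin Hesar qualifies under the Oria–Hesar agreement and 1944.98 is covered: preferential rate 2% applies instead.
The additional-duty order on 1944.98 targets Belesta, not Hesar; it does not apply.
Duty = €6,372.16 × 2% = €127.44.

€127.44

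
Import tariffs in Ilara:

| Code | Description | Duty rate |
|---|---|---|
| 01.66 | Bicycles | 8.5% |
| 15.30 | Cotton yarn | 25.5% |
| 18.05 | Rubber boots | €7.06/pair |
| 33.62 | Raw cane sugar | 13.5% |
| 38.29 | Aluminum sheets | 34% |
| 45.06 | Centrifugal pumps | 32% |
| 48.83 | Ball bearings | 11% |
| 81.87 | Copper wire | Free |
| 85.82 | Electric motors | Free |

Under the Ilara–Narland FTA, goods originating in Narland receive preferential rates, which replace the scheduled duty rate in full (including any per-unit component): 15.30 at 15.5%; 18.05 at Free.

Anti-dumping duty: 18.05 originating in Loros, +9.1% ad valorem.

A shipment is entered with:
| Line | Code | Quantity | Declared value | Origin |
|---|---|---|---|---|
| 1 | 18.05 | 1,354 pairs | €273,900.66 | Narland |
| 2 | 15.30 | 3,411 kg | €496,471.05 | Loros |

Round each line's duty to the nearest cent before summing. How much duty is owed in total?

€126,600.12

Line 1 (18.05, Narland, 1,354 pairs, €273,900.66):
Base rate for 18.05 is €7.06/pair.
Origin Narland qualifies under the Ilara–Narland agreement and 18.05 is covered: preferential rate Free applies instead.
The additional-duty order on 18.05 targets Loros, not Narland; it does not apply.
Duty = €273,900.66 × 0% = €0.00.
Line 2 (15.30, Loros, 3,411 kg, €496,471.05):
Base rate for 15.30 is 25.5%.
15.30 has an FTA preferential rate, but origin Loros is not Narland; base rate stands.
Duty = €496,471.05 × 25.5% = €126,600.12.
Total = €0.00 + €126,600.12 = €126,600.12.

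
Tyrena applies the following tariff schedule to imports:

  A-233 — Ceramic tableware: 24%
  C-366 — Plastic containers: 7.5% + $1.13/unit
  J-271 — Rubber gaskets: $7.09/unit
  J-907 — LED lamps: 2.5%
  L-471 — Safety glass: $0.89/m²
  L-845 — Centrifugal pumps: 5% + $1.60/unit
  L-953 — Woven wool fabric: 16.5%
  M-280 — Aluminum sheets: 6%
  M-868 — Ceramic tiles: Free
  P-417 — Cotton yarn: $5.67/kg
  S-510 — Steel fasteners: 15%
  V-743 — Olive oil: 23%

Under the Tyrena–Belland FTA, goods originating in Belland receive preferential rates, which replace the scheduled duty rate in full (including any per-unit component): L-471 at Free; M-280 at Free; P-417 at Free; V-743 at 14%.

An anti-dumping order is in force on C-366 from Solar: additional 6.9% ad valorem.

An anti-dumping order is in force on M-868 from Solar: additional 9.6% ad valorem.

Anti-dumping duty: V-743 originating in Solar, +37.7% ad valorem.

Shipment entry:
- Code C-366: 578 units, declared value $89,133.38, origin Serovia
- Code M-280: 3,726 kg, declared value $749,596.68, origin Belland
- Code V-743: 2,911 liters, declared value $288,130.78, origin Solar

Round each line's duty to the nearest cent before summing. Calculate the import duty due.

$182,233.52

Line 1 (C-366, Serovia, 578 units, $89,133.38):
Base rate for C-366 is 7.5% + $1.13/unit.
The additional-duty order on C-366 targets Solar, not Serovia; it does not apply.
Duty = $89,133.38 × 7.5% + 578 × $1.13 = $7,338.14.
Line 2 (M-280, Belland, 3,726 kg, $749,596.68):
Base rate for M-280 is 6%.
Origin Belland qualifies under the Tyrena–Belland agreement and M-280 is covered: preferential rate Free applies instead.
Duty = $749,596.68 × 0% = $0.00.
Line 3 (V-743, Solar, 2,911 liters, $288,130.78):
Base rate for V-743 is 23%.
V-743 has an FTA preferential rate, but origin Solar is not Belland; base rate stands.
Additional duty on V-743 from Solar: +37.7%. Applied ad valorem rate: 23% + 37.7% = 60.7%.
Duty = $288,130.78 × 60.7% = $174,895.38.
Total = $7,338.14 + $0.00 + $174,895.38 = $182,233.52.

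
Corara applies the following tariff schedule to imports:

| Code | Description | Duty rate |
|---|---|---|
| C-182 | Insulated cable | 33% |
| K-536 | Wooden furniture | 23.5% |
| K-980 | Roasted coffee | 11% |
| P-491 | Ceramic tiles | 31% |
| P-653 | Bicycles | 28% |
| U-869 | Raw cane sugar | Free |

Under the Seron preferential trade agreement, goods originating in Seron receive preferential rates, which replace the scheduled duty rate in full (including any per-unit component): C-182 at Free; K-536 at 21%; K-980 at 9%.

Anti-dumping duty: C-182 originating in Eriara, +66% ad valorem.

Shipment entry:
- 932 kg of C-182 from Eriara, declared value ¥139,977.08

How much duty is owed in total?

¥138,577.31

Line 1 (C-182, Eriara, 932 kg, ¥139,977.08):
Base rate for C-182 is 33%.
C-182 has an FTA preferential rate, but origin Eriara is not Seron; base rate stands.
Additional duty on C-182 from Eriara: +66%. Applied ad valorem rate: 33% + 66% = 99%.
Duty = ¥139,977.08 × 99% = ¥138,577.31.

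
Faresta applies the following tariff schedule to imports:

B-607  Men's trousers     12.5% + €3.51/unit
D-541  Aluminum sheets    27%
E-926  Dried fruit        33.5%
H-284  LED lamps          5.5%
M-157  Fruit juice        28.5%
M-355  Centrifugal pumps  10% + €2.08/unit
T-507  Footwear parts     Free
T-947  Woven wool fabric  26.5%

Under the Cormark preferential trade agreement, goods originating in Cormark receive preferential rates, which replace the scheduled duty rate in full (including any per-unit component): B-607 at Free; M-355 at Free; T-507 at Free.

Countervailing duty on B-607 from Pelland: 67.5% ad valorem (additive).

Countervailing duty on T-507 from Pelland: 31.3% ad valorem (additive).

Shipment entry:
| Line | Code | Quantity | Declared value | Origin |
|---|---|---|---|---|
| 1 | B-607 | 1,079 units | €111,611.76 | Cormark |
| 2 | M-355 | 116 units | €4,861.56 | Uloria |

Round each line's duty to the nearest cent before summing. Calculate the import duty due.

Line 1 (B-607, Cormark, 1,079 units, €111,611.76):
Base rate for B-607 is 12.5% + €3.51/unit.
Origin Cormark qualifies under the Faresta–Cormark agreement and B-607 is covered: preferential rate Free applies instead.
The additional-duty order on B-607 targets Pelland, not Cormark; it does not apply.
Duty = €111,611.76 × 0% = €0.00.
Line 2 (M-355, Uloria, 116 units, €4,861.56):
Base rate for M-355 is 10% + €2.08/unit.
M-355 has an FTA preferential rate, but origin Uloria is not Cormark; base rate stands.
Duty = €4,861.56 × 10% + 116 × €2.08 = €727.44.
Total = €0.00 + €727.44 = €727.44.

€727.44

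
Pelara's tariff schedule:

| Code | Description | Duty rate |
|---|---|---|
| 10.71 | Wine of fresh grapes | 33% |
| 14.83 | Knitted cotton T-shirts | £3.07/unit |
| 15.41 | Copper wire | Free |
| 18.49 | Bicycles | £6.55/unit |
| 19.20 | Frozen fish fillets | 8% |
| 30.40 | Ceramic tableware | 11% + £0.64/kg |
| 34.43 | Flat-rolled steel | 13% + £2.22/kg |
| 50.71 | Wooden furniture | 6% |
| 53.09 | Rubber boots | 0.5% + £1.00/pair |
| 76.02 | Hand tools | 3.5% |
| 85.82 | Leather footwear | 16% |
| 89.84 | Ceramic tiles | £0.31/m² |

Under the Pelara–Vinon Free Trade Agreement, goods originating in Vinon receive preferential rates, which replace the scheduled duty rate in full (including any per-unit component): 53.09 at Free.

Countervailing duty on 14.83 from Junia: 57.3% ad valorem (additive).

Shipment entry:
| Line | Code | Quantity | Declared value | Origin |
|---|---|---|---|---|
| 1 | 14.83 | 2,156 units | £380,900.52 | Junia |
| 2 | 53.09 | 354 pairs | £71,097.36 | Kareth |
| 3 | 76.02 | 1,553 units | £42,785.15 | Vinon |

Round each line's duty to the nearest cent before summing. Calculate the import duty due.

Line 1 (14.83, Junia, 2,156 units, £380,900.52):
Base rate for 14.83 is £3.07/unit.
Additional duty on 14.83 from Junia: +57.3% ad valorem. Applied ad valorem rate = 57.3%.
Duty = £380,900.52 × 57.3% + 2,156 × £3.07 = £224,874.92.
Line 2 (53.09, Kareth, 354 pairs, £71,097.36):
Base rate for 53.09 is 0.5% + £1.00/pair.
53.09 has an FTA preferential rate, but origin Kareth is not Vinon; base rate stands.
Duty = £71,097.36 × 0.5% + 354 × £1.00 = £709.49.
Line 3 (76.02, Vinon, 1,553 units, £42,785.15):
Base rate for 76.02 is 3.5%.
Origin Vinon is the FTA partner but 76.02 is not on the preference list; base rate stands.
Duty = £42,785.15 × 3.5% = £1,497.48.
Total = £224,874.92 + £709.49 + £1,497.48 = £227,081.89.

£227,081.89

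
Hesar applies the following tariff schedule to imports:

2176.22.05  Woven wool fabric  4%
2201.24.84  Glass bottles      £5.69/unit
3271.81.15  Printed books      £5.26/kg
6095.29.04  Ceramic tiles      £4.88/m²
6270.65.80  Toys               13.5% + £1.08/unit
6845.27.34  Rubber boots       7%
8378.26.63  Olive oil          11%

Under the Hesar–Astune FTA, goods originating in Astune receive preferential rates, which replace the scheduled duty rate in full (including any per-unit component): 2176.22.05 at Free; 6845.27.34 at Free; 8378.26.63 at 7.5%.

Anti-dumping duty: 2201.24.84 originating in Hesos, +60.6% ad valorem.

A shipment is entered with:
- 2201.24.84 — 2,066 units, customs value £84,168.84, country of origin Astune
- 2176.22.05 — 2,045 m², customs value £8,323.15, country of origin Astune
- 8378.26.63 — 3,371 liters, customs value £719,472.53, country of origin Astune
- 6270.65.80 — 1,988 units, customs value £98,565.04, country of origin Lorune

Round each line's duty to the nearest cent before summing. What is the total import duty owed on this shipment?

Line 1 (2201.24.84, Astune, 2,066 units, £84,168.84):
Base rate for 2201.24.84 is £5.69/unit.
Origin Astune is the FTA partner but 2201.24.84 is not on the preference list; base rate stands.
The additional-duty order on 2201.24.84 targets Hesos, not Astune; it does not apply.
Duty = 2,066 × £5.69 = £11,755.54.
Line 2 (2176.22.05, Astune, 2,045 m², £8,323.15):
Base rate for 2176.22.05 is 4%.
Origin Astune qualifies under the Hesar–Astune agreement and 2176.22.05 is covered: preferential rate Free applies instead.
Duty = £8,323.15 × 0% = £0.00.
Line 3 (8378.26.63, Astune, 3,371 liters, £719,472.53):
Base rate for 8378.26.63 is 11%.
Origin Astune qualifies under the Hesar–Astune agreement and 8378.26.63 is covered: preferential rate 7.5% applies instead.
Duty = £719,472.53 × 7.5% = £53,960.44.
Line 4 (6270.65.80, Lorune, 1,988 units, £98,565.04):
Base rate for 6270.65.80 is 13.5% + £1.08/unit.
Duty = £98,565.04 × 13.5% + 1,988 × £1.08 = £15,453.32.
Total = £11,755.54 + £0.00 + £53,960.44 + £15,453.32 = £81,169.30.

£81,169.30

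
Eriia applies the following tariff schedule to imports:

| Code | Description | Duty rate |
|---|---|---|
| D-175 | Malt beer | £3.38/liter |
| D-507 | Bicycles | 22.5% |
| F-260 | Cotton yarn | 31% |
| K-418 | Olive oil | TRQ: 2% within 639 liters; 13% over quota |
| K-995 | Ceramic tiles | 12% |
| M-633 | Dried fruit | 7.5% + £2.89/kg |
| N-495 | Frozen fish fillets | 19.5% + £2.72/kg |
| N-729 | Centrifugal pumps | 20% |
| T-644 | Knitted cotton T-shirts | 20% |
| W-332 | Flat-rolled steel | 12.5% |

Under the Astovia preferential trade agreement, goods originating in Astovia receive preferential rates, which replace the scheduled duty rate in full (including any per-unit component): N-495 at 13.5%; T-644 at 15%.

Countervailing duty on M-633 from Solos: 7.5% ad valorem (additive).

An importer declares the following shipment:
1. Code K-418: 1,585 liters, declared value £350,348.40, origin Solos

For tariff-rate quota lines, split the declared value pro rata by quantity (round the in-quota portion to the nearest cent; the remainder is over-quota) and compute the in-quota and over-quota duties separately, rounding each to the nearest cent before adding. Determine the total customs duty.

Line 1 (K-418, Solos, 1,585 liters, £350,348.40):
Code K-418 is under a tariff-rate quota (threshold 639 liters). In-quota: 639 liters at 2%; over-quota: 946 liters at 13%.
Pro-rata value split: in-quota = £350,348.40 × 639/1,585 = £141,244.56; over-quota = £350,348.40 − £141,244.56 = £209,103.84.
In-quota duty = £141,244.56 × 2% = £2,824.89. Over-quota duty = £209,103.84 × 13% = £27,183.50.
Line duty = £2,824.89 + £27,183.50 = £30,008.39.

£30,008.39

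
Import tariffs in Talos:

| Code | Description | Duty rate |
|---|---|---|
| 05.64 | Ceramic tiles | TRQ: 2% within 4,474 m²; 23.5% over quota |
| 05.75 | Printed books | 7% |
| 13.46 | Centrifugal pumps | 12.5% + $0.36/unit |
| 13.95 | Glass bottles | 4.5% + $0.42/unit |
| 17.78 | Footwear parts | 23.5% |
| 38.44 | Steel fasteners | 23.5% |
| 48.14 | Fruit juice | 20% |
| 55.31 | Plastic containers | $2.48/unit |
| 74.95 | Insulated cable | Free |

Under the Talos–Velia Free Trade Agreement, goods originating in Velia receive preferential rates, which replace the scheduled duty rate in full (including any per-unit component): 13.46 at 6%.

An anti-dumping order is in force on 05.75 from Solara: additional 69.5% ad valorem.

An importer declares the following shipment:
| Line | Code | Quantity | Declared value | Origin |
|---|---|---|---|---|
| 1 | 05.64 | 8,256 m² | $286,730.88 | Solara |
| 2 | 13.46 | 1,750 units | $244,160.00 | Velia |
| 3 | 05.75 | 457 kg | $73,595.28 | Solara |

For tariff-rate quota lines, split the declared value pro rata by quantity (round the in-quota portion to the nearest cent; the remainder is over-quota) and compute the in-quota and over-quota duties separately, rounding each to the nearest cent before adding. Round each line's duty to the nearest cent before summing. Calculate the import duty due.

Line 1 (05.64, Solara, 8,256 m², $286,730.88):
Code 05.64 is under a tariff-rate quota (threshold 4,474 m²). In-quota: 4,474 m² at 2%; over-quota: 3,782 m² at 23.5%.
Pro-rata value split: in-quota = $286,730.88 × 4,474/8,256 = $155,382.02; over-quota = $286,730.88 − $155,382.02 = $131,348.86.
In-quota duty = $155,382.02 × 2% = $3,107.64. Over-quota duty = $131,348.86 × 23.5% = $30,866.98.
Line duty = $3,107.64 + $30,866.98 = $33,974.62.
Line 2 (13.46, Velia, 1,750 units, $244,160.00):
Base rate for 13.46 is 12.5% + $0.36/unit.
Origin Velia qualifies under the Talos–Velia agreement and 13.46 is covered: preferential rate 6% applies instead.
Duty = $244,160.00 × 6% = $14,649.60.
Line 3 (05.75, Solara, 457 kg, $73,595.28):
Base rate for 05.75 is 7%.
Additional duty on 05.75 from Solara: +69.5%. Applied ad valorem rate: 7% + 69.5% = 76.5%.
Duty = $73,595.28 × 76.5% = $56,300.39.
Total = $33,974.62 + $14,649.60 + $56,300.39 = $104,924.61.

$104,924.61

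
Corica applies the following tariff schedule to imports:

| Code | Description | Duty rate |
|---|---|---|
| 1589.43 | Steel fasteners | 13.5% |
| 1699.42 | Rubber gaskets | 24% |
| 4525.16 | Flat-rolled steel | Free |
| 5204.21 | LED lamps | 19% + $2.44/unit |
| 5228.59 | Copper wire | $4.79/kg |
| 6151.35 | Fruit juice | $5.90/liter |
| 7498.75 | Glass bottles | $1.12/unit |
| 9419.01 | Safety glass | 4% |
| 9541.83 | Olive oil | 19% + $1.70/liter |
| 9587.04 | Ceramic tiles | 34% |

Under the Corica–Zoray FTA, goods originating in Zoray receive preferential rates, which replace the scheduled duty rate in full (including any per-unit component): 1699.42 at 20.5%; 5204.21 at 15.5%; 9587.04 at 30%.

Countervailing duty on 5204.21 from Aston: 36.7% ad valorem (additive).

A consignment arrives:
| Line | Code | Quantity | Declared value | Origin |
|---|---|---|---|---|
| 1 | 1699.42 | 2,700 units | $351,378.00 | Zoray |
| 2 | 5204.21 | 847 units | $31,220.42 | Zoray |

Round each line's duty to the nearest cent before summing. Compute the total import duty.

$76,871.66

Line 1 (1699.42, Zoray, 2,700 units, $351,378.00):
Base rate for 1699.42 is 24%.
Origin Zoray qualifies under the Corica–Zoray agreement and 1699.42 is covered: preferential rate 20.5% applies instead.
Duty = $351,378.00 × 20.5% = $72,032.49.
Line 2 (5204.21, Zoray, 847 units, $31,220.42):
Base rate for 5204.21 is 19% + $2.44/unit.
Origin Zoray qualifies under the Corica–Zoray agreement and 5204.21 is covered: preferential rate 15.5% applies instead.
The additional-duty order on 5204.21 targets Aston, not Zoray; it does not apply.
Duty = $31,220.42 × 15.5% = $4,839.17.
Total = $72,032.49 + $4,839.17 = $76,871.66.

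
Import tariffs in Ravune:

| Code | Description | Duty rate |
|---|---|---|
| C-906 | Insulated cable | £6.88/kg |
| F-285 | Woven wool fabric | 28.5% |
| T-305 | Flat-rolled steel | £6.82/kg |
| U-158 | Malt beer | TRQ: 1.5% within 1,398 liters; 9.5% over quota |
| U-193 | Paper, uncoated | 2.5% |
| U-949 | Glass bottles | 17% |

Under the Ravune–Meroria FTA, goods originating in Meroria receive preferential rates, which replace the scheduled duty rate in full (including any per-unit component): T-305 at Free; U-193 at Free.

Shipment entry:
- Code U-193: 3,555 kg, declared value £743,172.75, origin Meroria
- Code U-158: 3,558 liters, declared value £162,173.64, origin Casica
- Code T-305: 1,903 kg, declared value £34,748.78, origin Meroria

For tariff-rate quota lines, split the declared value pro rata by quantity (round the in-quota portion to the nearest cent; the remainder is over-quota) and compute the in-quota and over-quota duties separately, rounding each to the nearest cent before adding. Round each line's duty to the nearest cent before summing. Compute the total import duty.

Line 1 (U-193, Meroria, 3,555 kg, £743,172.75):
Base rate for U-193 is 2.5%.
Origin Meroria qualifies under the Ravune–Meroria agreement and U-193 is covered: preferential rate Free applies instead.
Duty = £743,172.75 × 0% = £0.00.
Line 2 (U-158, Casica, 3,558 liters, £162,173.64):
Code U-158 is under a tariff-rate quota (threshold 1,398 liters). In-quota: 1,398 liters at 1.5%; over-quota: 2,160 liters at 9.5%.
Pro-rata value split: in-quota = £162,173.64 × 1,398/3,558 = £63,720.84; over-quota = £162,173.64 − £63,720.84 = £98,452.80.
In-quota duty = £63,720.84 × 1.5% = £955.81. Over-quota duty = £98,452.80 × 9.5% = £9,353.02.
Line duty = £955.81 + £9,353.02 = £10,308.83.
Line 3 (T-305, Meroria, 1,903 kg, £34,748.78):
Base rate for T-305 is £6.82/kg.
Origin Meroria qualifies under the Ravune–Meroria agreement and T-305 is covered: preferential rate Free applies instead.
Duty = £34,748.78 × 0% = £0.00.
Total = £0.00 + £10,308.83 + £0.00 = £10,308.83.

£10,308.83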